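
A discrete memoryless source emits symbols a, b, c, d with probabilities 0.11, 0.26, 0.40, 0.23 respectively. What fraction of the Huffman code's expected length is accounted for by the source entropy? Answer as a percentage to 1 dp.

Entropy H = −Σ p log₂ p ≈ 1.8720 bits.
Huffman merges: 11/100+23/100→17/50; 13/50+17/50→3/5; 2/5+3/5→1. L = 97/50 ≈ 1.9400.
Efficiency = H/L = 1.8720/1.9400 = 96.5%.

96.5%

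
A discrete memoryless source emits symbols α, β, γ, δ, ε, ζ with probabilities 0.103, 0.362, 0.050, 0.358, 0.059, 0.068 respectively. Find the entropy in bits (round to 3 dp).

H = −Σ pᵢ log₂ pᵢ.
−0.103·log₂(0.103) = 0.3378
−0.362·log₂(0.362) = 0.5307
−0.050·log₂(0.050) = 0.2161
−0.358·log₂(0.358) = 0.5305
−0.059·log₂(0.059) = 0.2409
−0.068·log₂(0.068) = 0.2637
Sum ≈ 2.1197 → 2.120 bits.

2.120 bits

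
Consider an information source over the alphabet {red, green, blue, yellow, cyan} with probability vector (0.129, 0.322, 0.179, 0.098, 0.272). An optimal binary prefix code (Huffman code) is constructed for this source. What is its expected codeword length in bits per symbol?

2.227 bits/symbol

Repeatedly combine the two least-probable nodes; the expected code length is the sum of the merged weights.
merge 49/500 + 129/1000 → 227/1000
merge 179/1000 + 227/1000 → 203/500
merge 34/125 + 161/500 → 297/500
merge 203/500 + 297/500 → 1
L = 227/1000 + 203/500 + 297/500 + 1 = 2227/1000 = 2.227 bits/symbol.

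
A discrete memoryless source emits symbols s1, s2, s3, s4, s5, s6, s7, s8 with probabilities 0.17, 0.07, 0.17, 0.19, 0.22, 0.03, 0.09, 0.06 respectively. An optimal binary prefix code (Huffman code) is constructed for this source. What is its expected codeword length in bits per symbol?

2.84 bits/symbol

Repeatedly combine the two least-probable nodes; the expected code length is the sum of the merged weights.
merge 3/100 + 3/50 → 9/100
merge 7/100 + 9/100 → 4/25
merge 9/100 + 4/25 → 1/4
merge 17/100 + 17/100 → 17/50
merge 19/100 + 11/50 → 41/100
merge 1/4 + 17/50 → 59/100
merge 41/100 + 59/100 → 1
L = 9/100 + 4/25 + 1/4 + 17/50 + 41/100 + 59/100 + 1 = 71/25 = 2.84 bits/symbol.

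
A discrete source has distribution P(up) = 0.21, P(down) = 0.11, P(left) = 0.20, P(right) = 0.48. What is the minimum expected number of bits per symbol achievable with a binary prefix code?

Repeatedly combine the two least-probable nodes; the expected code length is the sum of the merged weights.
merge 11/100 + 1/5 → 31/100
merge 21/100 + 31/100 → 13/25
merge 12/25 + 13/25 → 1
L = 31/100 + 13/25 + 1 = 183/100 = 1.83 bits/symbol.

1.83 bits/symbol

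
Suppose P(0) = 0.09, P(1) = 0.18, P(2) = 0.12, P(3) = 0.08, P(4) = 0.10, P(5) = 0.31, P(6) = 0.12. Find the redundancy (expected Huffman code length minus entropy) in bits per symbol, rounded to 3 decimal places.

0.040 bits

Entropy H = −Σ p log₂ p ≈ 2.6396 bits.
Huffman merges: 2/25+9/100→17/100; 1/10+3/25→11/50; 3/25+17/100→29/100; 9/50+11/50→2/5; 29/100+31/100→3/5; 2/5+3/5→1. L = 67/25 ≈ 2.6800.
L − H = 2.6800 − 2.6396 = 0.040 bits.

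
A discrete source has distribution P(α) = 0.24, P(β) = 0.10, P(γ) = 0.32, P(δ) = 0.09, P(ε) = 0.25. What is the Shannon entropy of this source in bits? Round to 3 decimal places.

H = −Σ pᵢ log₂ pᵢ.
−0.24·log₂(0.24) = 0.4941
−0.10·log₂(0.10) = 0.3322
−0.32·log₂(0.32) = 0.5260
−0.09·log₂(0.09) = 0.3127
−0.25·log₂(0.25) = 0.5000
Sum ≈ 2.1650 → 2.165 bits.

2.165 bits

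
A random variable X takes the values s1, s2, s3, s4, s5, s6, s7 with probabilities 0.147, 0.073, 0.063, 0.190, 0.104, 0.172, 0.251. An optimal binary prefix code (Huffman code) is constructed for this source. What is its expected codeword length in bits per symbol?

Repeatedly combine the two least-probable nodes; the expected code length is the sum of the merged weights.
merge 63/1000 + 73/1000 → 17/125
merge 13/125 + 17/125 → 6/25
merge 147/1000 + 43/250 → 319/1000
merge 19/100 + 6/25 → 43/100
merge 251/1000 + 319/1000 → 57/100
merge 43/100 + 57/100 → 1
L = 17/125 + 6/25 + 319/1000 + 43/100 + 57/100 + 1 = 539/200 = 2.695 bits/symbol.

2.695 bits/symbol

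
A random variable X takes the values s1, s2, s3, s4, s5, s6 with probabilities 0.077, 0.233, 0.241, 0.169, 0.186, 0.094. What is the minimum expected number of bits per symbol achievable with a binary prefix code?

2.511 bits/symbol

Repeatedly combine the two least-probable nodes; the expected code length is the sum of the merged weights.
merge 77/1000 + 47/500 → 171/1000
merge 169/1000 + 171/1000 → 17/50
merge 93/500 + 233/1000 → 419/1000
merge 241/1000 + 17/50 → 581/1000
merge 419/1000 + 581/1000 → 1
L = 171/1000 + 17/50 + 419/1000 + 581/1000 + 1 = 2511/1000 = 2.511 bits/symbol.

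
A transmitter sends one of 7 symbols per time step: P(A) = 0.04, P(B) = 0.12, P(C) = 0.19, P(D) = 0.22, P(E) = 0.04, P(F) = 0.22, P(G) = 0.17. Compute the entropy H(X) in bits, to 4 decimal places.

H = −Σ pᵢ log₂ pᵢ.
−0.04·log₂(0.04) = 0.1858
−0.12·log₂(0.12) = 0.3671
−0.19·log₂(0.19) = 0.4552
−0.22·log₂(0.22) = 0.4806
−0.04·log₂(0.04) = 0.1858
−0.22·log₂(0.22) = 0.4806
−0.17·log₂(0.17) = 0.4346
Sum ≈ 2.5895 → 2.5895 bits.

2.5895 bits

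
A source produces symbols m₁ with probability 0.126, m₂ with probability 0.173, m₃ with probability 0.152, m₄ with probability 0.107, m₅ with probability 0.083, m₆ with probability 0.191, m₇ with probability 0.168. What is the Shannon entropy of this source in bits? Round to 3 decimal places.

H = −Σ pᵢ log₂ pᵢ.
−0.126·log₂(0.126) = 0.3766
−0.173·log₂(0.173) = 0.4379
−0.152·log₂(0.152) = 0.4131
−0.107·log₂(0.107) = 0.3450
−0.083·log₂(0.083) = 0.2980
−0.191·log₂(0.191) = 0.4562
−0.168·log₂(0.168) = 0.4323
Sum ≈ 2.7591 → 2.759 bits.

2.759 bits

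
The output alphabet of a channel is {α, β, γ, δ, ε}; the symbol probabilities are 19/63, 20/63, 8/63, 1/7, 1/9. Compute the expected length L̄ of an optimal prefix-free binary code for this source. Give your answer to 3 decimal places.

2.238 bits/symbol

Repeatedly combine the two least-probable nodes; the expected code length is the sum of the merged weights.
merge 1/9 + 8/63 → 5/21
merge 1/7 + 5/21 → 8/21
merge 19/63 + 20/63 → 13/21
merge 8/21 + 13/21 → 1
L = 5/21 + 8/21 + 13/21 + 1 = 47/21 ≈ 2.238 bits/symbol.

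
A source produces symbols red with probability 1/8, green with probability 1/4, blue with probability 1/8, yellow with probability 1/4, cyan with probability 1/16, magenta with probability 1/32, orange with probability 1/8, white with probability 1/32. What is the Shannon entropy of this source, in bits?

Each probability is a power of 1/2, so log₂(1/p) is an integer.
H = Σ p·log₂(1/p) = 1/8·3 + 1/4·2 + 1/8·3 + 1/4·2 + 1/16·4 + 1/32·5 + 1/8·3 + 1/32·5 = 2.6875 bits.

2.6875 bits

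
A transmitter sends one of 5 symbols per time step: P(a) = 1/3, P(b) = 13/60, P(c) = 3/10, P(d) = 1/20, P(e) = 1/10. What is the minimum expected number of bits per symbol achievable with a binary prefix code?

2.15 bits/symbol

Repeatedly combine the two least-probable nodes; the expected code length is the sum of the merged weights.
merge 1/20 + 1/10 → 3/20
merge 3/20 + 13/60 → 11/30
merge 3/10 + 1/3 → 19/30
merge 11/30 + 19/30 → 1
L = 3/20 + 11/30 + 19/30 + 1 = 43/20 = 2.15 bits/symbol.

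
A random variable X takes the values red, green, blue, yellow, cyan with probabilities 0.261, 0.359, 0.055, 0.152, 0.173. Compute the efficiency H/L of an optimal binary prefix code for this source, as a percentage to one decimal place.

95.9%

Entropy H = −Σ p log₂ p ≈ 2.1175 bits.
Huffman merges: 11/200+19/125→207/1000; 173/1000+207/1000→19/50; 261/1000+359/1000→31/50; 19/50+31/50→1. L = 2207/1000 ≈ 2.2070.
Efficiency = H/L = 2.1175/2.2070 = 95.9%.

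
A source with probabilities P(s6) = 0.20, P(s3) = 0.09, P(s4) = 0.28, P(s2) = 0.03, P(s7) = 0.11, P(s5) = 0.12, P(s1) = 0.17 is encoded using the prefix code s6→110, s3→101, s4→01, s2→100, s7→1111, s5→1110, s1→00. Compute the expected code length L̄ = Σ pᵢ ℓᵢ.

L̄ = Σ pᵢ·ℓᵢ = 0.20·3 + 0.09·3 + 0.28·2 + 0.03·3 + 0.11·4 + 0.12·4 + 0.17·2 = 2.78 bits/symbol.

2.78 bits/symbol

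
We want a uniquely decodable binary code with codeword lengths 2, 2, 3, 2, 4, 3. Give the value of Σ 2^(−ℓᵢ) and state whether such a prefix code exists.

1.0625; no

With common denominator 2^4 = 16: Σ 2^(−ℓᵢ) = 4/16 + 4/16 + 2/16 + 4/16 + 1/16 + 2/16 = 17/16 = 1.0625.
Kraft's inequality requires Σ ≤ 1; here Σ = 1.0625 > 1, so no such prefix code exists.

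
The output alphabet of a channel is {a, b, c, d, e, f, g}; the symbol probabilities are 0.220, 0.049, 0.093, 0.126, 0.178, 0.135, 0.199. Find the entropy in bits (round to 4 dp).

2.6857 bits

H = −Σ pᵢ log₂ pᵢ.
−0.220·log₂(0.220) = 0.4806
−0.049·log₂(0.049) = 0.2132
−0.093·log₂(0.093) = 0.3187
−0.126·log₂(0.126) = 0.3766
−0.178·log₂(0.178) = 0.4432
−0.135·log₂(0.135) = 0.3900
−0.199·log₂(0.199) = 0.4635
Sum ≈ 2.6857 → 2.6857 bits.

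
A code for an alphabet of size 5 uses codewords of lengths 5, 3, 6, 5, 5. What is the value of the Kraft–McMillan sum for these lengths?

0.234375

With common denominator 2^6 = 64: Σ 2^(−ℓᵢ) = 2/64 + 8/64 + 1/64 + 2/64 + 2/64 = 15/64 = 0.234375.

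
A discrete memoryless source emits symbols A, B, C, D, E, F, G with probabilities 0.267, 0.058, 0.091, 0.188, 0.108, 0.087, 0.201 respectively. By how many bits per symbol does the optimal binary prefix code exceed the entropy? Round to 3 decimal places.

0.044 bits

Entropy H = −Σ p log₂ p ≈ 2.6334 bits.
Huffman merges: 29/500+87/1000→29/200; 91/1000+27/250→199/1000; 29/200+47/250→333/1000; 199/1000+201/1000→2/5; 267/1000+333/1000→3/5; 2/5+3/5→1. L = 2677/1000 ≈ 2.6770.
L − H = 2.6770 − 2.6334 = 0.044 bits.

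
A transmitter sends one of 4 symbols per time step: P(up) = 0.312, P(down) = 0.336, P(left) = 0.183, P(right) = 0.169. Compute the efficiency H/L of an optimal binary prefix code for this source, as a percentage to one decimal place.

96.7%

Entropy H = −Σ p log₂ p ≈ 1.9348 bits.
Huffman merges: 169/1000+183/1000→44/125; 39/125+42/125→81/125; 44/125+81/125→1. L = 2 ≈ 2.0000.
Efficiency = H/L = 1.9348/2.0000 = 96.7%.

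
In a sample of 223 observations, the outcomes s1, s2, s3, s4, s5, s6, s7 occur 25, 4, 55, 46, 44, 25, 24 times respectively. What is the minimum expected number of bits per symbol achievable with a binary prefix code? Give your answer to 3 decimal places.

Probabilities are the counts divided by 223.
Repeatedly combine the two least-probable nodes; the expected code length is the sum of the merged weights.
merge 4/223 + 24/223 → 28/223
merge 25/223 + 25/223 → 50/223
merge 28/223 + 44/223 → 72/223
merge 46/223 + 50/223 → 96/223
merge 55/223 + 72/223 → 127/223
merge 96/223 + 127/223 → 1
L = 28/223 + 50/223 + 72/223 + 96/223 + 127/223 + 1 = 596/223 ≈ 2.673 bits/symbol.

2.673 bits/symbol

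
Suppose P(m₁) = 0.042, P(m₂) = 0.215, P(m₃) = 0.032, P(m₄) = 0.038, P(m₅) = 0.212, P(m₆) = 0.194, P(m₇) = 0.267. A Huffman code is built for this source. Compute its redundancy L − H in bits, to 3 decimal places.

0.039 bits

Entropy H = −Σ p log₂ p ≈ 2.4491 bits.
Huffman merges: 4/125+19/500→7/100; 21/500+7/100→14/125; 14/125+97/500→153/500; 53/250+43/200→427/1000; 267/1000+153/500→573/1000; 427/1000+573/1000→1. L = 311/125 ≈ 2.4880.
L − H = 2.4880 − 2.4491 = 0.039 bits.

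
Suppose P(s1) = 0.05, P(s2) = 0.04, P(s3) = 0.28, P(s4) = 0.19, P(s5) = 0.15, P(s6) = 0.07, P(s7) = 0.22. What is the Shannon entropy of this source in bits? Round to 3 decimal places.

2.531 bits

H = −Σ pᵢ log₂ pᵢ.
−0.05·log₂(0.05) = 0.2161
−0.04·log₂(0.04) = 0.1858
−0.28·log₂(0.28) = 0.5142
−0.19·log₂(0.19) = 0.4552
−0.15·log₂(0.15) = 0.4105
−0.07·log₂(0.07) = 0.2686
−0.22·log₂(0.22) = 0.4806
Sum ≈ 2.5310 → 2.531 bits.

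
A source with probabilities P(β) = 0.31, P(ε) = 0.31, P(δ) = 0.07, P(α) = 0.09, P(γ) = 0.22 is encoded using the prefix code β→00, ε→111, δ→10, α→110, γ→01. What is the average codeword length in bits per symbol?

L̄ = Σ pᵢ·ℓᵢ = 0.31·2 + 0.31·3 + 0.07·2 + 0.09·3 + 0.22·2 = 2.4 bits/symbol.

2.4 bits/symbol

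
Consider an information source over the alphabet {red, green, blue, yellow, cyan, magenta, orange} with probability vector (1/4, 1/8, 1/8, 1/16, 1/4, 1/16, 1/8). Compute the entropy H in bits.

2.625 bits

Each probability is a power of 1/2, so log₂(1/p) is an integer.
H = Σ p·log₂(1/p) = 1/4·2 + 1/8·3 + 1/8·3 + 1/16·4 + 1/4·2 + 1/16·4 + 1/8·3 = 2.625 bits.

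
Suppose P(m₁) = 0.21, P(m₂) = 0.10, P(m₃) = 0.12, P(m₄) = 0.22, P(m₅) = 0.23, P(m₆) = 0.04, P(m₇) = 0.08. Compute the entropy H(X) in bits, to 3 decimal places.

H = −Σ pᵢ log₂ pᵢ.
−0.21·log₂(0.21) = 0.4728
−0.10·log₂(0.10) = 0.3322
−0.12·log₂(0.12) = 0.3671
−0.22·log₂(0.22) = 0.4806
−0.23·log₂(0.23) = 0.4877
−0.04·log₂(0.04) = 0.1858
−0.08·log₂(0.08) = 0.2915
Sum ≈ 2.6176 → 2.618 bits.

2.618 bits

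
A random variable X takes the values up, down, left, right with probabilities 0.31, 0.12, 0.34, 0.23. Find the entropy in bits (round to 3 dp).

1.908 bits

H = −Σ pᵢ log₂ pᵢ.
−0.31·log₂(0.31) = 0.5238
−0.12·log₂(0.12) = 0.3671
−0.34·log₂(0.34) = 0.5292
−0.23·log₂(0.23) = 0.4877
Sum ≈ 1.9077 → 1.908 bits.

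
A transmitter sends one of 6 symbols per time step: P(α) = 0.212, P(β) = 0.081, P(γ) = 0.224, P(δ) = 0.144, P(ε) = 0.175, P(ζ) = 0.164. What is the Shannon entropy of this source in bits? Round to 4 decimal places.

2.5220 bits

H = −Σ pᵢ log₂ pᵢ.
−0.212·log₂(0.212) = 0.4744
−0.081·log₂(0.081) = 0.2937
−0.224·log₂(0.224) = 0.4835
−0.144·log₂(0.144) = 0.4026
−0.175·log₂(0.175) = 0.4401
−0.164·log₂(0.164) = 0.4278
Sum ≈ 2.5220 → 2.5220 bits.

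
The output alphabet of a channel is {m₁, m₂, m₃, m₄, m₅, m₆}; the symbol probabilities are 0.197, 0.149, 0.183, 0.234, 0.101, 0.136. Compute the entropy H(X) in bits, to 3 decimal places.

2.535 bits

H = −Σ pᵢ log₂ pᵢ.
−0.197·log₂(0.197) = 0.4617
−0.149·log₂(0.149) = 0.4092
−0.183·log₂(0.183) = 0.4484
−0.234·log₂(0.234) = 0.4903
−0.101·log₂(0.101) = 0.3341
−0.136·log₂(0.136) = 0.3915
Sum ≈ 2.5352 → 2.535 bits.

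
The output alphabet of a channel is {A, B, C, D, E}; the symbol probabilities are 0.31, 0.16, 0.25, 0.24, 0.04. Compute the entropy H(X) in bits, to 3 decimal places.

2.127 bits

H = −Σ pᵢ log₂ pᵢ.
−0.31·log₂(0.31) = 0.5238
−0.16·log₂(0.16) = 0.4230
−0.25·log₂(0.25) = 0.5000
−0.24·log₂(0.24) = 0.4941
−0.04·log₂(0.04) = 0.1858
Sum ≈ 2.1267 → 2.127 bits.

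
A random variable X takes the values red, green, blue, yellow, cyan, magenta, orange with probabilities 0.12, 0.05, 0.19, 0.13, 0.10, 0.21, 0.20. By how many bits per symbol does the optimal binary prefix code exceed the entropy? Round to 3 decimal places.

Entropy H = −Σ p log₂ p ≈ 2.6904 bits.
Huffman merges: 1/20+1/10→3/20; 3/25+13/100→1/4; 3/20+19/100→17/50; 1/5+21/100→41/100; 1/4+17/50→59/100; 41/100+59/100→1. L = 137/50 ≈ 2.7400.
L − H = 2.7400 − 2.6904 = 0.050 bits.

0.050 bits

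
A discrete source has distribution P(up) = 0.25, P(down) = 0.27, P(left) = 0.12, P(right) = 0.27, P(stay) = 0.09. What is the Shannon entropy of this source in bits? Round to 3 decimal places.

2.200 bits

H = −Σ pᵢ log₂ pᵢ.
−0.25·log₂(0.25) = 0.5000
−0.27·log₂(0.27) = 0.5100
−0.12·log₂(0.12) = 0.3671
−0.27·log₂(0.27) = 0.5100
−0.09·log₂(0.09) = 0.3127
Sum ≈ 2.1998 → 2.200 bits.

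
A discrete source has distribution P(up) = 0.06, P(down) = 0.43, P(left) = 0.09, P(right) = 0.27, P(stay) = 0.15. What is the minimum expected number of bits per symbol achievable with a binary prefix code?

Repeatedly combine the two least-probable nodes; the expected code length is the sum of the merged weights.
merge 3/50 + 9/100 → 3/20
merge 3/20 + 3/20 → 3/10
merge 27/100 + 3/10 → 57/100
merge 43/100 + 57/100 → 1
L = 3/20 + 3/10 + 57/100 + 1 = 101/50 = 2.02 bits/symbol.

2.02 bits/symbol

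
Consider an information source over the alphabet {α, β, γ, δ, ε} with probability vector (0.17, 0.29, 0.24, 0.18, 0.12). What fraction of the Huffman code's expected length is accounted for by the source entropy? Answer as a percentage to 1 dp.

Entropy H = −Σ p log₂ p ≈ 2.2590 bits.
Huffman merges: 3/25+17/100→29/100; 9/50+6/25→21/50; 29/100+29/100→29/50; 21/50+29/50→1. L = 229/100 ≈ 2.2900.
Efficiency = H/L = 2.2590/2.2900 = 98.6%.

98.6%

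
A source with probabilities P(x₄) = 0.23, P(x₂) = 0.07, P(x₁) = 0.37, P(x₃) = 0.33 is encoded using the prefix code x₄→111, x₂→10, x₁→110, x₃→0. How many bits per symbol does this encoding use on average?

2.27 bits/symbol

L̄ = Σ pᵢ·ℓᵢ = 0.23·3 + 0.07·2 + 0.37·3 + 0.33·1 = 2.27 bits/symbol.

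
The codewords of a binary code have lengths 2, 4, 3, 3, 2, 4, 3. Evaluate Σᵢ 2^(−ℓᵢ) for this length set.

With common denominator 2^4 = 16: Σ 2^(−ℓᵢ) = 4/16 + 1/16 + 2/16 + 2/16 + 4/16 + 1/16 + 2/16 = 16/16 = 1.

1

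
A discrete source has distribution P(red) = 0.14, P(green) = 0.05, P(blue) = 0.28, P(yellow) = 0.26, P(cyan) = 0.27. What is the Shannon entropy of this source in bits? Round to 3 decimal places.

H = −Σ pᵢ log₂ pᵢ.
−0.14·log₂(0.14) = 0.3971
−0.05·log₂(0.05) = 0.2161
−0.28·log₂(0.28) = 0.5142
−0.26·log₂(0.26) = 0.5053
−0.27·log₂(0.27) = 0.5100
Sum ≈ 2.1427 → 2.143 bits.

2.143 bits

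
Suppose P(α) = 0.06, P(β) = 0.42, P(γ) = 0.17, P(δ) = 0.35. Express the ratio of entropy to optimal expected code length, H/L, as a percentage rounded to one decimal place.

95.8%

Entropy H = −Σ p log₂ p ≈ 1.7339 bits.
Huffman merges: 3/50+17/100→23/100; 23/100+7/20→29/50; 21/50+29/50→1. L = 181/100 ≈ 1.8100.
Efficiency = H/L = 1.7339/1.8100 = 95.8%.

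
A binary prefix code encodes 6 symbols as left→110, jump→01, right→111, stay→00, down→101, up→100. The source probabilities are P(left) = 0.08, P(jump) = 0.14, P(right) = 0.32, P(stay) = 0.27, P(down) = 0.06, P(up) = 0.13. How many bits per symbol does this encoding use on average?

L̄ = Σ pᵢ·ℓᵢ = 0.08·3 + 0.14·2 + 0.32·3 + 0.27·2 + 0.06·3 + 0.13·3 = 2.59 bits/symbol.

2.59 bits/symbol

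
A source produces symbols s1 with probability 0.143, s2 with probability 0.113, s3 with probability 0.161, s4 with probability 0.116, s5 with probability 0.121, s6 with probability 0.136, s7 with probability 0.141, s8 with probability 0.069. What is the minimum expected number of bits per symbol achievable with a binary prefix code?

3 bits/symbol

Repeatedly combine the two least-probable nodes; the expected code length is the sum of the merged weights.
merge 69/1000 + 113/1000 → 91/500
merge 29/250 + 121/1000 → 237/1000
merge 17/125 + 141/1000 → 277/1000
merge 143/1000 + 161/1000 → 38/125
merge 91/500 + 237/1000 → 419/1000
merge 277/1000 + 38/125 → 581/1000
merge 419/1000 + 581/1000 → 1
L = 91/500 + 237/1000 + 277/1000 + 38/125 + 419/1000 + 581/1000 + 1 = 3 bits/symbol.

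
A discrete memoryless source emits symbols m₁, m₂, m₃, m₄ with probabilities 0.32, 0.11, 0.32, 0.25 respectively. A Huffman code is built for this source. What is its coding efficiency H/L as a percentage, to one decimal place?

Entropy H = −Σ p log₂ p ≈ 1.9024 bits.
Huffman merges: 11/100+1/4→9/25; 8/25+8/25→16/25; 9/25+16/25→1. L = 2 ≈ 2.0000.
Efficiency = H/L = 1.9024/2.0000 = 95.1%.

95.1%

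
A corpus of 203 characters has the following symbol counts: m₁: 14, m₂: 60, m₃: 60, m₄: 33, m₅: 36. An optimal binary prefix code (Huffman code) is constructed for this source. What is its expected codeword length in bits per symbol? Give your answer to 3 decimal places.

Probabilities are the counts divided by 203.
Repeatedly combine the two least-probable nodes; the expected code length is the sum of the merged weights.
merge 2/29 + 33/203 → 47/203
merge 36/203 + 47/203 → 83/203
merge 60/203 + 60/203 → 120/203
merge 83/203 + 120/203 → 1
L = 47/203 + 83/203 + 120/203 + 1 = 453/203 ≈ 2.232 bits/symbol.

2.232 bits/symbol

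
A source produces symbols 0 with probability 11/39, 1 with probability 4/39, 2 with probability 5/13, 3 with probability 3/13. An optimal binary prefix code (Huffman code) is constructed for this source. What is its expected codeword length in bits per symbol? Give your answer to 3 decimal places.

Repeatedly combine the two least-probable nodes; the expected code length is the sum of the merged weights.
merge 4/39 + 3/13 → 1/3
merge 11/39 + 1/3 → 8/13
merge 5/13 + 8/13 → 1
L = 1/3 + 8/13 + 1 = 76/39 ≈ 1.949 bits/symbol.

1.949 bits/symbol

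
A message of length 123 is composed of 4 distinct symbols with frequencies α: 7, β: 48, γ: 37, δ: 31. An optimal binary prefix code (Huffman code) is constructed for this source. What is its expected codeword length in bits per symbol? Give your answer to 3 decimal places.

1.919 bits/symbol

Probabilities are the counts divided by 123.
Repeatedly combine the two least-probable nodes; the expected code length is the sum of the merged weights.
merge 7/123 + 31/123 → 38/123
merge 37/123 + 38/123 → 25/41
merge 16/41 + 25/41 → 1
L = 38/123 + 25/41 + 1 = 236/123 ≈ 1.919 bits/symbol.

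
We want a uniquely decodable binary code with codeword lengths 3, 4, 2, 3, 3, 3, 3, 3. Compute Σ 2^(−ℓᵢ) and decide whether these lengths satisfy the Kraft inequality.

1.0625; no

With common denominator 2^4 = 16: Σ 2^(−ℓᵢ) = 2/16 + 1/16 + 4/16 + 2/16 + 2/16 + 2/16 + 2/16 + 2/16 = 17/16 = 1.0625.
Kraft's inequality requires Σ ≤ 1; here Σ = 1.0625 > 1, so no such prefix code exists.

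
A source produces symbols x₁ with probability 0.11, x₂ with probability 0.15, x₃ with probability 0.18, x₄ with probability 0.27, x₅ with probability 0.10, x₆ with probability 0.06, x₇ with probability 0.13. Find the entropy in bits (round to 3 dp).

2.675 bits

H = −Σ pᵢ log₂ pᵢ.
−0.11·log₂(0.11) = 0.3503
−0.15·log₂(0.15) = 0.4105
−0.18·log₂(0.18) = 0.4453
−0.27·log₂(0.27) = 0.5100
−0.10·log₂(0.10) = 0.3322
−0.06·log₂(0.06) = 0.2435
−0.13·log₂(0.13) = 0.3826
Sum ≈ 2.6745 → 2.675 bits.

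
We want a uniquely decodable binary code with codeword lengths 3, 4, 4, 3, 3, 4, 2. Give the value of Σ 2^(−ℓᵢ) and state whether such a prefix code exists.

With common denominator 2^4 = 16: Σ 2^(−ℓᵢ) = 2/16 + 1/16 + 1/16 + 2/16 + 2/16 + 1/16 + 4/16 = 13/16 = 0.8125.
Kraft's inequality requires Σ ≤ 1; here Σ = 0.8125 ≤ 1, so such a prefix code exists.

0.8125; yes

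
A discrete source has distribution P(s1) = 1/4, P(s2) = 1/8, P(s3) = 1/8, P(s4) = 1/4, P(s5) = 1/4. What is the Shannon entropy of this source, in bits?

Each probability is a power of 1/2, so log₂(1/p) is an integer.
H = Σ p·log₂(1/p) = 1/4·2 + 1/8·3 + 1/8·3 + 1/4·2 + 1/4·2 = 2.25 bits.

2.25 bits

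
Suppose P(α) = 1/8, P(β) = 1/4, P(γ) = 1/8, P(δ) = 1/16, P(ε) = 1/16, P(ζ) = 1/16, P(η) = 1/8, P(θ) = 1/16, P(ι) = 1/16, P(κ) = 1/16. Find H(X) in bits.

Each probability is a power of 1/2, so log₂(1/p) is an integer.
H = Σ p·log₂(1/p) = 1/8·3 + 1/4·2 + 1/8·3 + 1/16·4 + 1/16·4 + 1/16·4 + 1/8·3 + 1/16·4 + 1/16·4 + 1/16·4 = 3.125 bits.

3.125 bits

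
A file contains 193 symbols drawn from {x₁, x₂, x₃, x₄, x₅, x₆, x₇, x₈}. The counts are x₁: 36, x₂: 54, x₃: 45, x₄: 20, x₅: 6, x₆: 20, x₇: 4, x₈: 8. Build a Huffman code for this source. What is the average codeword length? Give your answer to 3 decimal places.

Probabilities are the counts divided by 193.
Repeatedly combine the two least-probable nodes; the expected code length is the sum of the merged weights.
merge 4/193 + 6/193 → 10/193
merge 8/193 + 10/193 → 18/193
merge 18/193 + 20/193 → 38/193
merge 20/193 + 36/193 → 56/193
merge 38/193 + 45/193 → 83/193
merge 54/193 + 56/193 → 110/193
merge 83/193 + 110/193 → 1
L = 10/193 + 18/193 + 38/193 + 56/193 + 83/193 + 110/193 + 1 = 508/193 ≈ 2.632 bits/symbol.

2.632 bits/symbol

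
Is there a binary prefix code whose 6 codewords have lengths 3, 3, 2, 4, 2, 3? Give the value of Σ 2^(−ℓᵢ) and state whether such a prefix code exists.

With common denominator 2^4 = 16: Σ 2^(−ℓᵢ) = 2/16 + 2/16 + 4/16 + 1/16 + 4/16 + 2/16 = 15/16 = 0.9375.
Kraft's inequality requires Σ ≤ 1; here Σ = 0.9375 ≤ 1, so such a prefix code exists.

0.9375; yes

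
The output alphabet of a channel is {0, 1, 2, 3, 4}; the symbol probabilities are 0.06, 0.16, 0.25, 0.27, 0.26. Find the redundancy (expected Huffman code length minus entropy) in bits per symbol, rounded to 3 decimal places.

Entropy H = −Σ p log₂ p ≈ 2.1819 bits.
Huffman merges: 3/50+4/25→11/50; 11/50+1/4→47/100; 13/50+27/100→53/100; 47/100+53/100→1. L = 111/50 ≈ 2.2200.
L − H = 2.2200 − 2.1819 = 0.038 bits.

0.038 bits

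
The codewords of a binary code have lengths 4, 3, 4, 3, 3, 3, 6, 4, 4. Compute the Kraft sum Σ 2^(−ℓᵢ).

0.765625

With common denominator 2^6 = 64: Σ 2^(−ℓᵢ) = 4/64 + 8/64 + 4/64 + 8/64 + 8/64 + 8/64 + 1/64 + 4/64 + 4/64 = 49/64 = 0.765625.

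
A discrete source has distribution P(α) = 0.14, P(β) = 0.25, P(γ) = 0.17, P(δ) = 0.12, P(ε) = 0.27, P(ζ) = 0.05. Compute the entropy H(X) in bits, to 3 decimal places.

2.425 bits

H = −Σ pᵢ log₂ pᵢ.
−0.14·log₂(0.14) = 0.3971
−0.25·log₂(0.25) = 0.5000
−0.17·log₂(0.17) = 0.4346
−0.12·log₂(0.12) = 0.3671
−0.27·log₂(0.27) = 0.5100
−0.05·log₂(0.05) = 0.2161
Sum ≈ 2.4249 → 2.425 bits.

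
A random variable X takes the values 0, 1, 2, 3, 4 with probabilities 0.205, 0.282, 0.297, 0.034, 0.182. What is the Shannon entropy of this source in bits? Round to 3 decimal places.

2.117 bits

H = −Σ pᵢ log₂ pᵢ.
−0.205·log₂(0.205) = 0.4687
−0.282·log₂(0.282) = 0.5150
−0.297·log₂(0.297) = 0.5202
−0.034·log₂(0.034) = 0.1659
−0.182·log₂(0.182) = 0.4474
Sum ≈ 2.1171 → 2.117 bits.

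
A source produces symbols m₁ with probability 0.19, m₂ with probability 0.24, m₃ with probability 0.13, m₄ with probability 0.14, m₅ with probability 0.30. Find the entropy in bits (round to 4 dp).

2.2502 bits

H = −Σ pᵢ log₂ pᵢ.
−0.19·log₂(0.19) = 0.4552
−0.24·log₂(0.24) = 0.4941
−0.13·log₂(0.13) = 0.3826
−0.14·log₂(0.14) = 0.3971
−0.30·log₂(0.30) = 0.5211
Sum ≈ 2.2502 → 2.2502 bits.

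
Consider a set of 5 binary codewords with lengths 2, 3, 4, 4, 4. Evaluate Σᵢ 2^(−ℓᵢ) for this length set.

0.5625

With common denominator 2^4 = 16: Σ 2^(−ℓᵢ) = 4/16 + 2/16 + 1/16 + 1/16 + 1/16 = 9/16 = 0.5625.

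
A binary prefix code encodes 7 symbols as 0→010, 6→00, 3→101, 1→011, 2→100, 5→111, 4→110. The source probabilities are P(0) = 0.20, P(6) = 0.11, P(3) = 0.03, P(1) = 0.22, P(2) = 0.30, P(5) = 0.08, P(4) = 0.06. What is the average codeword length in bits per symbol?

L̄ = Σ pᵢ·ℓᵢ = 0.20·3 + 0.11·2 + 0.03·3 + 0.22·3 + 0.30·3 + 0.08·3 + 0.06·3 = 2.89 bits/symbol.

2.89 bits/symbol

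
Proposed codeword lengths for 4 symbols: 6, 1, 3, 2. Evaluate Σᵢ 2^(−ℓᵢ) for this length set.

0.890625

With common denominator 2^6 = 64: Σ 2^(−ℓᵢ) = 1/64 + 32/64 + 8/64 + 16/64 = 57/64 = 0.890625.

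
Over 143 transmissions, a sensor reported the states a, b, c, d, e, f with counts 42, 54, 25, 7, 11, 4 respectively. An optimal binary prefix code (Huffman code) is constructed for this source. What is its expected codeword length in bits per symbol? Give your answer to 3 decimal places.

Probabilities are the counts divided by 143.
Repeatedly combine the two least-probable nodes; the expected code length is the sum of the merged weights.
merge 4/143 + 7/143 → 1/13
merge 1/13 + 1/13 → 2/13
merge 2/13 + 25/143 → 47/143
merge 42/143 + 47/143 → 89/143
merge 54/143 + 89/143 → 1
L = 1/13 + 2/13 + 47/143 + 89/143 + 1 = 24/11 ≈ 2.182 bits/symbol.

2.182 bits/symbol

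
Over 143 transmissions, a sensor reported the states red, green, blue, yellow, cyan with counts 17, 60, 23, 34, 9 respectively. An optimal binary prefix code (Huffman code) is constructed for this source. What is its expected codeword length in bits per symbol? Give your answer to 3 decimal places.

2.105 bits/symbol

Probabilities are the counts divided by 143.
Repeatedly combine the two least-probable nodes; the expected code length is the sum of the merged weights.
merge 9/143 + 17/143 → 2/11
merge 23/143 + 2/11 → 49/143
merge 34/143 + 49/143 → 83/143
merge 60/143 + 83/143 → 1
L = 2/11 + 49/143 + 83/143 + 1 = 301/143 ≈ 2.105 bits/symbol.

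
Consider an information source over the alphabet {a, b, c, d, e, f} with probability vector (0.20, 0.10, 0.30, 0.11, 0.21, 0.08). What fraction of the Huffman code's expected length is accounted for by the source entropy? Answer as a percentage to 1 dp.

98.5%

Entropy H = −Σ p log₂ p ≈ 2.4323 bits.
Huffman merges: 2/25+1/10→9/50; 11/100+9/50→29/100; 1/5+21/100→41/100; 29/100+3/10→59/100; 41/100+59/100→1. L = 247/100 ≈ 2.4700.
Efficiency = H/L = 2.4323/2.4700 = 98.5%.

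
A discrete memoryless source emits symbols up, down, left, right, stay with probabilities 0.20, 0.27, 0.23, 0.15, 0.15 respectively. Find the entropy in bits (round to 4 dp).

H = −Σ pᵢ log₂ pᵢ.
−0.20·log₂(0.20) = 0.4644
−0.27·log₂(0.27) = 0.5100
−0.23·log₂(0.23) = 0.4877
−0.15·log₂(0.15) = 0.4105
−0.15·log₂(0.15) = 0.4105
Sum ≈ 2.2832 → 2.2832 bits.

2.2832 bits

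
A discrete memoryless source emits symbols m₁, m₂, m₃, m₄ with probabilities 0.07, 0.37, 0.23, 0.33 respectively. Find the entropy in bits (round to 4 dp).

H = −Σ pᵢ log₂ pᵢ.
−0.07·log₂(0.07) = 0.2686
−0.37·log₂(0.37) = 0.5307
−0.23·log₂(0.23) = 0.4877
−0.33·log₂(0.33) = 0.5278
Sum ≈ 1.8148 → 1.8148 bits.

1.8148 bits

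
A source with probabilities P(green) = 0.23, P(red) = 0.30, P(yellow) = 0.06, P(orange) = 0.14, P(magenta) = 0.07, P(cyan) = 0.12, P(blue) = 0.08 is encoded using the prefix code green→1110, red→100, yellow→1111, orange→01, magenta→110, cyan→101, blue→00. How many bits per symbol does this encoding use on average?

L̄ = Σ pᵢ·ℓᵢ = 0.23·4 + 0.30·3 + 0.06·4 + 0.14·2 + 0.07·3 + 0.12·3 + 0.08·2 = 3.07 bits/symbol.

3.07 bits/symbol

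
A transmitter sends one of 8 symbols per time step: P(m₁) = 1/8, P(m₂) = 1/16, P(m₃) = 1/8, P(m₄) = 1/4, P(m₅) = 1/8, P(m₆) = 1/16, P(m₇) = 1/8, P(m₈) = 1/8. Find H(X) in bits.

2.875 bits

Each probability is a power of 1/2, so log₂(1/p) is an integer.
H = Σ p·log₂(1/p) = 1/8·3 + 1/16·4 + 1/8·3 + 1/4·2 + 1/8·3 + 1/16·4 + 1/8·3 + 1/8·3 = 2.875 bits.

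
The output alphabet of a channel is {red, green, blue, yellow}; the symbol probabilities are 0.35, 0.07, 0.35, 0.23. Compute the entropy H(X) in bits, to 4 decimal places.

1.8164 bits

H = −Σ pᵢ log₂ pᵢ.
−0.35·log₂(0.35) = 0.5301
−0.07·log₂(0.07) = 0.2686
−0.35·log₂(0.35) = 0.5301
−0.23·log₂(0.23) = 0.4877
Sum ≈ 1.8164 → 1.8164 bits.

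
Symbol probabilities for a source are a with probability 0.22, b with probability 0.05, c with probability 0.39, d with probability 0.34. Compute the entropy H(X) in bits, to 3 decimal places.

1.756 bits

H = −Σ pᵢ log₂ pᵢ.
−0.22·log₂(0.22) = 0.4806
−0.05·log₂(0.05) = 0.2161
−0.39·log₂(0.39) = 0.5298
−0.34·log₂(0.34) = 0.5292
Sum ≈ 1.7556 → 1.756 bits.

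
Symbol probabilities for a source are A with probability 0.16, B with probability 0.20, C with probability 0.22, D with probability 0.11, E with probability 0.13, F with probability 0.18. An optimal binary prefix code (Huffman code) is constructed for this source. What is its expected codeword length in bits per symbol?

2.58 bits/symbol

Repeatedly combine the two least-probable nodes; the expected code length is the sum of the merged weights.
merge 11/100 + 13/100 → 6/25
merge 4/25 + 9/50 → 17/50
merge 1/5 + 11/50 → 21/50
merge 6/25 + 17/50 → 29/50
merge 21/50 + 29/50 → 1
L = 6/25 + 17/50 + 21/50 + 29/50 + 1 = 129/50 = 2.58 bits/symbol.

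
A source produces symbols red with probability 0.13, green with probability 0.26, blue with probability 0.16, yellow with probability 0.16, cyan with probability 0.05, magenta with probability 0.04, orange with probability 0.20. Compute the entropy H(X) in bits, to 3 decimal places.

2.600 bits

H = −Σ pᵢ log₂ pᵢ.
−0.13·log₂(0.13) = 0.3826
−0.26·log₂(0.26) = 0.5053
−0.16·log₂(0.16) = 0.4230
−0.16·log₂(0.16) = 0.4230
−0.05·log₂(0.05) = 0.2161
−0.04·log₂(0.04) = 0.1858
−0.20·log₂(0.20) = 0.4644
Sum ≈ 2.6002 → 2.600 bits.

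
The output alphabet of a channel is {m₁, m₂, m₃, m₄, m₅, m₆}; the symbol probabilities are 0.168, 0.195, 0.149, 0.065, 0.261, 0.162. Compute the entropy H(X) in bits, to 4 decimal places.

H = −Σ pᵢ log₂ pᵢ.
−0.168·log₂(0.168) = 0.4323
−0.195·log₂(0.195) = 0.4599
−0.149·log₂(0.149) = 0.4092
−0.065·log₂(0.065) = 0.2563
−0.261·log₂(0.261) = 0.5058
−0.162·log₂(0.162) = 0.4254
Sum ≈ 2.4890 → 2.4890 bits.

2.4890 bits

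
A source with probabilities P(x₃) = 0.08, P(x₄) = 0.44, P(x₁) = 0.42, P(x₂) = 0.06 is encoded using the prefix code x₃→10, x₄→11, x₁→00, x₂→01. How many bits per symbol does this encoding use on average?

L̄ = Σ pᵢ·ℓᵢ = 0.08·2 + 0.44·2 + 0.42·2 + 0.06·2 = 2 bits/symbol.

2 bits/symbol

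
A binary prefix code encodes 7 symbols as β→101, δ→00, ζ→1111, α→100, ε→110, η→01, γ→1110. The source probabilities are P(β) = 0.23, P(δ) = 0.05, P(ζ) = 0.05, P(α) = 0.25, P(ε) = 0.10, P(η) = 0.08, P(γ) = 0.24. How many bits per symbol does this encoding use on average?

3.16 bits/symbol

L̄ = Σ pᵢ·ℓᵢ = 0.23·3 + 0.05·2 + 0.05·4 + 0.25·3 + 0.10·3 + 0.08·2 + 0.24·4 = 3.16 bits/symbol.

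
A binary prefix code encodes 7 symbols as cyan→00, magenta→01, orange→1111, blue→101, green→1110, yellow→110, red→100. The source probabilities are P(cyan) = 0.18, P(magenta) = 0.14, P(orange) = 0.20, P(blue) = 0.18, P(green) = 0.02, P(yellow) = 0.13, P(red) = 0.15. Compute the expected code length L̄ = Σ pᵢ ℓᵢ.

L̄ = Σ pᵢ·ℓᵢ = 0.18·2 + 0.14·2 + 0.20·4 + 0.18·3 + 0.02·4 + 0.13·3 + 0.15·3 = 2.9 bits/symbol.

2.9 bits/symbol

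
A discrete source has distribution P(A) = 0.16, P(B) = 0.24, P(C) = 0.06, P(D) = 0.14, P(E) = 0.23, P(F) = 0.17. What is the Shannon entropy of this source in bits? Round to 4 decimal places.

H = −Σ pᵢ log₂ pᵢ.
−0.16·log₂(0.16) = 0.4230
−0.24·log₂(0.24) = 0.4941
−0.06·log₂(0.06) = 0.2435
−0.14·log₂(0.14) = 0.3971
−0.23·log₂(0.23) = 0.4877
−0.17·log₂(0.17) = 0.4346
Sum ≈ 2.4800 → 2.4800 bits.

2.4800 bits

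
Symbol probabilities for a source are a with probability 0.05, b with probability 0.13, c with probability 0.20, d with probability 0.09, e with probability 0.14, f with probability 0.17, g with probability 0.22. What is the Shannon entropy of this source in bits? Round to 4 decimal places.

2.6881 bits

H = −Σ pᵢ log₂ pᵢ.
−0.05·log₂(0.05) = 0.2161
−0.13·log₂(0.13) = 0.3826
−0.20·log₂(0.20) = 0.4644
−0.09·log₂(0.09) = 0.3127
−0.14·log₂(0.14) = 0.3971
−0.17·log₂(0.17) = 0.4346
−0.22·log₂(0.22) = 0.4806
Sum ≈ 2.6881 → 2.6881 bits.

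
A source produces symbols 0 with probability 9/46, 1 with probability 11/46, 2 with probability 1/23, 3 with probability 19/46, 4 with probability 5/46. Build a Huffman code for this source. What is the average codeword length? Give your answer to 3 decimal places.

Repeatedly combine the two least-probable nodes; the expected code length is the sum of the merged weights.
merge 1/23 + 5/46 → 7/46
merge 7/46 + 9/46 → 8/23
merge 11/46 + 8/23 → 27/46
merge 19/46 + 27/46 → 1
L = 7/46 + 8/23 + 27/46 + 1 = 48/23 ≈ 2.087 bits/symbol.

2.087 bits/symbol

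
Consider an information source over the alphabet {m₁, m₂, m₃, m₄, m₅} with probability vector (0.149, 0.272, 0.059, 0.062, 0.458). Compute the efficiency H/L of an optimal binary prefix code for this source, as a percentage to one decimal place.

99.6%

Entropy H = −Σ p log₂ p ≈ 1.9257 bits.
Huffman merges: 59/1000+31/500→121/1000; 121/1000+149/1000→27/100; 27/100+34/125→271/500; 229/500+271/500→1. L = 1933/1000 ≈ 1.9330.
Efficiency = H/L = 1.9257/1.9330 = 99.6%.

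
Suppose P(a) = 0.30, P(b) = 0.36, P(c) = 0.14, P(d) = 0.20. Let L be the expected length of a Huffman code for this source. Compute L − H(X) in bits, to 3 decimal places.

0.067 bits

Entropy H = −Σ p log₂ p ≈ 1.9132 bits.
Huffman merges: 7/50+1/5→17/50; 3/10+17/50→16/25; 9/25+16/25→1. L = 99/50 ≈ 1.9800.
L − H = 1.9800 − 1.9132 = 0.067 bits.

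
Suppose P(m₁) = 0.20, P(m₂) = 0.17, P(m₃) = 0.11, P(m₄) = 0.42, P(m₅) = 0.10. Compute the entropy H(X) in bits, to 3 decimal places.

H = −Σ pᵢ log₂ pᵢ.
−0.20·log₂(0.20) = 0.4644
−0.17·log₂(0.17) = 0.4346
−0.11·log₂(0.11) = 0.3503
−0.42·log₂(0.42) = 0.5256
−0.10·log₂(0.10) = 0.3322
Sum ≈ 2.1071 → 2.107 bits.

2.107 bits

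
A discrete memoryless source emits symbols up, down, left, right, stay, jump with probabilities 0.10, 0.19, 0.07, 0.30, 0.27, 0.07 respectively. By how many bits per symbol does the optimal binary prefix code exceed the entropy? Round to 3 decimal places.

Entropy H = −Σ p log₂ p ≈ 2.3556 bits.
Huffman merges: 7/100+7/100→7/50; 1/10+7/50→6/25; 19/100+6/25→43/100; 27/100+3/10→57/100; 43/100+57/100→1. L = 119/50 ≈ 2.3800.
L − H = 2.3800 − 2.3556 = 0.024 bits.

0.024 bits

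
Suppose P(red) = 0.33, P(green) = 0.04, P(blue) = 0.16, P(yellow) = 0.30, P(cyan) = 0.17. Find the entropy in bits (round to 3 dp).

2.092 bits

H = −Σ pᵢ log₂ pᵢ.
−0.33·log₂(0.33) = 0.5278
−0.04·log₂(0.04) = 0.1858
−0.16·log₂(0.16) = 0.4230
−0.30·log₂(0.30) = 0.5211
−0.17·log₂(0.17) = 0.4346
Sum ≈ 2.0923 → 2.092 bits.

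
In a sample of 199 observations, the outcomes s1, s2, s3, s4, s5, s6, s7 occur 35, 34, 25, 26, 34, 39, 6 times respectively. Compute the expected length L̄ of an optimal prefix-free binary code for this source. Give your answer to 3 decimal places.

2.784 bits/symbol

Probabilities are the counts divided by 199.
Repeatedly combine the two least-probable nodes; the expected code length is the sum of the merged weights.
merge 6/199 + 25/199 → 31/199
merge 26/199 + 31/199 → 57/199
merge 34/199 + 34/199 → 68/199
merge 35/199 + 39/199 → 74/199
merge 57/199 + 68/199 → 125/199
merge 74/199 + 125/199 → 1
L = 31/199 + 57/199 + 68/199 + 74/199 + 125/199 + 1 = 554/199 ≈ 2.784 bits/symbol.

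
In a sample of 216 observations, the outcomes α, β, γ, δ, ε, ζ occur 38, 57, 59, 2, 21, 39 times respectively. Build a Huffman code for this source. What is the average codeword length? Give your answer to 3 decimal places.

2.389 bits/symbol

Probabilities are the counts divided by 216.
Repeatedly combine the two least-probable nodes; the expected code length is the sum of the merged weights.
merge 1/108 + 7/72 → 23/216
merge 23/216 + 19/108 → 61/216
merge 13/72 + 19/72 → 4/9
merge 59/216 + 61/216 → 5/9
merge 4/9 + 5/9 → 1
L = 23/216 + 61/216 + 4/9 + 5/9 + 1 = 43/18 ≈ 2.389 bits/symbol.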